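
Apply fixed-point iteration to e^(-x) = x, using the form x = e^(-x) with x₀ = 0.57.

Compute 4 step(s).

Equation: e^(-x) = x
Fixed-point form: x = e^(-x)
x₀ = 0.57

x_1 = g(0.570000) = 0.565525
x_2 = g(0.565525) = 0.568062
x_3 = g(0.568062) = 0.566623
x_4 = g(0.566623) = 0.567439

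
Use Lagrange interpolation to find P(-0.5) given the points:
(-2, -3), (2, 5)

Lagrange interpolation formula:
P(x) = Σ yᵢ × Lᵢ(x)
where Lᵢ(x) = Π_{j≠i} (x - xⱼ)/(xᵢ - xⱼ)

L_0(-0.5) = (-0.5 - 2)/(-2 - 2) = 0.625000
L_1(-0.5) = (-0.5 - (-2))/(2 - (-2)) = 0.375000

P(-0.5) = (-3)×L_0(-0.5) + 5×L_1(-0.5)
P(-0.5) = 0.000000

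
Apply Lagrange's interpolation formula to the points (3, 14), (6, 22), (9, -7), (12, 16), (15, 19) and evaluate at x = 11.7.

Lagrange interpolation formula:
P(x) = Σ yᵢ × Lᵢ(x)
where Lᵢ(x) = Π_{j≠i} (x - xⱼ)/(xᵢ - xⱼ)

L_0(11.7) = (11.7 - 6)/(3 - 6) × (11.7 - 9)/(3 - 9) × (11.7 - 12)/(3 - 12) × (11.7 - 15)/(3 - 15) = 0.007838
L_1(11.7) = (11.7 - 3)/(6 - 3) × (11.7 - 9)/(6 - 9) × (11.7 - 12)/(6 - 12) × (11.7 - 15)/(6 - 15) = -0.047850
L_2(11.7) = (11.7 - 3)/(9 - 3) × (11.7 - 6)/(9 - 6) × (11.7 - 12)/(9 - 12) × (11.7 - 15)/(9 - 15) = 0.151525
L_3(11.7) = (11.7 - 3)/(12 - 3) × (11.7 - 6)/(12 - 6) × (11.7 - 9)/(12 - 9) × (11.7 - 15)/(12 - 15) = 0.909150
L_4(11.7) = (11.7 - 3)/(15 - 3) × (11.7 - 6)/(15 - 6) × (11.7 - 9)/(15 - 9) × (11.7 - 12)/(15 - 12) = -0.020663

P(11.7) = 14×L_0(11.7) + 22×L_1(11.7) + (-7)×L_2(11.7) + 16×L_3(11.7) + 19×L_4(11.7)
P(11.7) = 12.150162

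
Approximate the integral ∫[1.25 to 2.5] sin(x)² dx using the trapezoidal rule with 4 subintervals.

f(x) = sin(x)²
a = 1.25, b = 2.5, n = 4
h = (b - a)/n = 0.312500

Trapezoidal rule: (h/2)[f(x₀) + 2f(x₁) + 2f(x₂) + ... + f(xₙ)]

x_0 = 1.2500, f(x_0) = 0.900572, coefficient = 1
x_1 = 1.5625, f(x_1) = 0.999931, coefficient = 2
x_2 = 1.8750, f(x_2) = 0.910280, coefficient = 2
x_3 = 2.1875, f(x_3) = 0.665512, coefficient = 2
x_4 = 2.5000, f(x_4) = 0.358169, coefficient = 1

I ≈ (0.312500/2) × 6.410187 = 1.001592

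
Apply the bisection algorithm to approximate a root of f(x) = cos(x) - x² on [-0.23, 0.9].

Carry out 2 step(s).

f(x) = cos(x) - x²
Initial interval: [-0.23, 0.9]

Iteration 1:
  c_1 = (-0.230000 + 0.900000)/2 = 0.335000
  f(c_1) = f(0.335000) = 0.832185
  f(a) × f(c) ≥ 0, new interval: [0.335000, 0.900000]
Iteration 2:
  c_2 = (0.335000 + 0.900000)/2 = 0.617500
  f(c_2) = f(0.617500) = 0.434022
  f(a) × f(c) ≥ 0, new interval: [0.617500, 0.900000]

After 2 iteration(s), the approximation is c_2 = 0.617500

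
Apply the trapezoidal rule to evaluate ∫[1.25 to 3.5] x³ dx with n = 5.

f(x) = x³
a = 1.25, b = 3.5, n = 5
h = (b - a)/n = 0.450000

Trapezoidal rule: (h/2)[f(x₀) + 2f(x₁) + 2f(x₂) + ... + f(xₙ)]

x_0 = 1.2500, f(x_0) = 1.953125, coefficient = 1
x_1 = 1.7000, f(x_1) = 4.913000, coefficient = 2
x_2 = 2.1500, f(x_2) = 9.938375, coefficient = 2
x_3 = 2.6000, f(x_3) = 17.576000, coefficient = 2
x_4 = 3.0500, f(x_4) = 28.372625, coefficient = 2
x_5 = 3.5000, f(x_5) = 42.875000, coefficient = 1

I ≈ (0.450000/2) × 166.428125 = 37.446328
Exact value: 36.905273
Error: 0.541055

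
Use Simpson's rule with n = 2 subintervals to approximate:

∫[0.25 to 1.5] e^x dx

f(x) = e^x
a = 0.25, b = 1.5, n = 2
h = (b - a)/n = 0.625000

Simpson's rule: (h/3)[f(x₀) + 4f(x₁) + 2f(x₂) + ... + f(xₙ)]

x_0 = 0.2500, f(x_0) = 1.284025, coefficient = 1
x_1 = 0.8750, f(x_1) = 2.398875, coefficient = 4
x_2 = 1.5000, f(x_2) = 4.481689, coefficient = 1

I ≈ (0.625000/3) × 15.361216 = 3.200253
Exact value: 3.197664
Error: 0.002590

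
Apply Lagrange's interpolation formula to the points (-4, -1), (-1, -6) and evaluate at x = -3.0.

Lagrange interpolation formula:
P(x) = Σ yᵢ × Lᵢ(x)
where Lᵢ(x) = Π_{j≠i} (x - xⱼ)/(xᵢ - xⱼ)

L_0(-3.0) = (-3.0 - (-1))/(-4 - (-1)) = 0.666667
L_1(-3.0) = (-3.0 - (-4))/(-1 - (-4)) = 0.333333

P(-3.0) = (-1)×L_0(-3.0) + (-6)×L_1(-3.0)
P(-3.0) = -2.666667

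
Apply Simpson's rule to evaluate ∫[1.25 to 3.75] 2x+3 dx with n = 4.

f(x) = 2x+3
a = 1.25, b = 3.75, n = 4
h = (b - a)/n = 0.625000

Simpson's rule: (h/3)[f(x₀) + 4f(x₁) + 2f(x₂) + ... + f(xₙ)]

x_0 = 1.2500, f(x_0) = 5.500000, coefficient = 1
x_1 = 1.8750, f(x_1) = 6.750000, coefficient = 4
x_2 = 2.5000, f(x_2) = 8.000000, coefficient = 2
x_3 = 3.1250, f(x_3) = 9.250000, coefficient = 4
x_4 = 3.7500, f(x_4) = 10.500000, coefficient = 1

I ≈ (0.625000/3) × 96.000000 = 20.000000
Exact value: 20.000000
Error: 0.000000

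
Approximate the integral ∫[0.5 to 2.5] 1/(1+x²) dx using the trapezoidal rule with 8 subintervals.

f(x) = 1/(1+x²)
a = 0.5, b = 2.5, n = 8
h = (b - a)/n = 0.250000

Trapezoidal rule: (h/2)[f(x₀) + 2f(x₁) + 2f(x₂) + ... + f(xₙ)]

x_0 = 0.5000, f(x_0) = 0.800000, coefficient = 1
x_1 = 0.7500, f(x_1) = 0.640000, coefficient = 2
x_2 = 1.0000, f(x_2) = 0.500000, coefficient = 2
x_3 = 1.2500, f(x_3) = 0.390244, coefficient = 2
x_4 = 1.5000, f(x_4) = 0.307692, coefficient = 2
x_5 = 1.7500, f(x_5) = 0.246154, coefficient = 2
x_6 = 2.0000, f(x_6) = 0.200000, coefficient = 2
x_7 = 2.2500, f(x_7) = 0.164948, coefficient = 2
x_8 = 2.5000, f(x_8) = 0.137931, coefficient = 1

I ≈ (0.250000/2) × 5.836008 = 0.729501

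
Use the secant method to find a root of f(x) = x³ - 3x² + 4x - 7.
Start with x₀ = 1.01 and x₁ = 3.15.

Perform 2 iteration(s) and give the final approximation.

f(x) = x³ - 3x² + 4x - 7
x₀ = 1.01, x₁ = 3.15

Secant formula: x_{n+1} = x_n - f(x_n)(x_n - x_{n-1})/(f(x_n) - f(x_{n-1}))

Iteration 1:
  f(1.010000) = -4.989999
  f(3.150000) = 7.088375
  x_2 = 3.150000 - 7.088375×(3.150000 - 1.010000)/(7.088375 - (-4.989999))
       = 1.894109
Iteration 2:
  f(3.150000) = 7.088375
  f(1.894109) = -3.391113
  x_3 = 1.894109 - (-3.391113)×(1.894109 - 3.150000)/(-3.391113 - 7.088375)
       = 2.300509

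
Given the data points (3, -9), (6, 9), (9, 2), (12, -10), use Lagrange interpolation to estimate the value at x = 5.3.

Lagrange interpolation formula:
P(x) = Σ yᵢ × Lᵢ(x)
where Lᵢ(x) = Π_{j≠i} (x - xⱼ)/(xᵢ - xⱼ)

L_0(5.3) = (5.3 - 6)/(3 - 6) × (5.3 - 9)/(3 - 9) × (5.3 - 12)/(3 - 12) = 0.107117
L_1(5.3) = (5.3 - 3)/(6 - 3) × (5.3 - 9)/(6 - 9) × (5.3 - 12)/(6 - 12) = 1.055870
L_2(5.3) = (5.3 - 3)/(9 - 3) × (5.3 - 6)/(9 - 6) × (5.3 - 12)/(9 - 12) = -0.199759
L_3(5.3) = (5.3 - 3)/(12 - 3) × (5.3 - 6)/(12 - 6) × (5.3 - 9)/(12 - 9) = 0.036772

P(5.3) = (-9)×L_0(5.3) + 9×L_1(5.3) + 2×L_2(5.3) + (-10)×L_3(5.3)
P(5.3) = 7.771543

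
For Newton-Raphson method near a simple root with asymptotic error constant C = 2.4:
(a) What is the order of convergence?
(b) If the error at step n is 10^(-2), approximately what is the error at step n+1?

(a) Newton-Raphson has quadratic (order 2) convergence near simple roots.
    This means |e_{n+1}| ≈ C|e_n|².

(b) With |e_n| = 10^(-2) and C = 2.4:
    |e_{n+1}| ≈ 2.4 × (10^(-2))² = 2.4 × 10^(-4)

(a) 2 (quadratic); (b) |e_{n+1}| ≈ 2.400e-04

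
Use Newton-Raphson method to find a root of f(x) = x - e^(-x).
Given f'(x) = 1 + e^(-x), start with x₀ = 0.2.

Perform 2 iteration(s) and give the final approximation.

f(x) = x - e^(-x)
f'(x) = 1 + e^(-x)
x₀ = 0.2

Newton-Raphson formula: x_{n+1} = x_n - f(x_n)/f'(x_n)

Iteration 1:
  f(0.200000) = -0.618731
  f'(0.200000) = 1.818731
  x_1 = 0.200000 - (-0.618731)/1.818731 = 0.540199
Iteration 2:
  f(0.540199) = -0.042433
  f'(0.540199) = 1.582632
  x_2 = 0.540199 - (-0.042433)/1.582632 = 0.567011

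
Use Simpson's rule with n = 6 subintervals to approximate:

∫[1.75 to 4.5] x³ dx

f(x) = x³
a = 1.75, b = 4.5, n = 6
h = (b - a)/n = 0.458333

Simpson's rule: (h/3)[f(x₀) + 4f(x₁) + 2f(x₂) + ... + f(xₙ)]

x_0 = 1.7500, f(x_0) = 5.359375, coefficient = 1
x_1 = 2.2083, f(x_1) = 10.769459, coefficient = 4
x_2 = 2.6667, f(x_2) = 18.962963, coefficient = 2
x_3 = 3.1250, f(x_3) = 30.517578, coefficient = 4
x_4 = 3.5833, f(x_4) = 46.010995, coefficient = 2
x_5 = 4.0417, f(x_5) = 66.020906, coefficient = 4
x_6 = 4.5000, f(x_6) = 91.125000, coefficient = 1

I ≈ (0.458333/3) × 655.664062 = 100.170898
Exact value: 100.170898
Error: 0.000000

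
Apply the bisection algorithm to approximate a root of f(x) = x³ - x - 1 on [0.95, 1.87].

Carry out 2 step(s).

f(x) = x³ - x - 1
Initial interval: [0.95, 1.87]

Iteration 1:
  c_1 = (0.950000 + 1.870000)/2 = 1.410000
  f(c_1) = f(1.410000) = 0.393221
  f(a) × f(c) < 0, new interval: [0.950000, 1.410000]
Iteration 2:
  c_2 = (0.950000 + 1.410000)/2 = 1.180000
  f(c_2) = f(1.180000) = -0.536968
  f(a) × f(c) ≥ 0, new interval: [1.180000, 1.410000]

After 2 iteration(s), the approximation is c_2 = 1.180000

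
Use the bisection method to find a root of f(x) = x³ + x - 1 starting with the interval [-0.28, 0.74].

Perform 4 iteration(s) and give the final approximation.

f(x) = x³ + x - 1
Initial interval: [-0.28, 0.74]

Iteration 1:
  c_1 = (-0.280000 + 0.740000)/2 = 0.230000
  f(c_1) = f(0.230000) = -0.757833
  f(a) × f(c) ≥ 0, new interval: [0.230000, 0.740000]
Iteration 2:
  c_2 = (0.230000 + 0.740000)/2 = 0.485000
  f(c_2) = f(0.485000) = -0.400916
  f(a) × f(c) ≥ 0, new interval: [0.485000, 0.740000]
Iteration 3:
  c_3 = (0.485000 + 0.740000)/2 = 0.612500
  f(c_3) = f(0.612500) = -0.157717
  f(a) × f(c) ≥ 0, new interval: [0.612500, 0.740000]
Iteration 4:
  c_4 = (0.612500 + 0.740000)/2 = 0.676250
  f(c_4) = f(0.676250) = -0.014491
  f(a) × f(c) ≥ 0, new interval: [0.676250, 0.740000]

After 4 iteration(s), the approximation is c_4 = 0.676250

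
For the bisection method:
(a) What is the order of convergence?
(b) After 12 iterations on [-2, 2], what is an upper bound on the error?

(a) Bisection has linear (order 1) convergence; the error is halved each step.

(b) Error bound = (b-a)/2^n = (2 - (-2))/2^{12}
    = 4/2^{12}

(a) 1 (linear); (b) error ≤ 9.77e-04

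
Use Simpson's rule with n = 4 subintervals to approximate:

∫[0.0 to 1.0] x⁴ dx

f(x) = x⁴
a = 0.0, b = 1.0, n = 4
h = (b - a)/n = 0.250000

Simpson's rule: (h/3)[f(x₀) + 4f(x₁) + 2f(x₂) + ... + f(xₙ)]

x_0 = 0.0000, f(x_0) = 0.000000, coefficient = 1
x_1 = 0.2500, f(x_1) = 0.003906, coefficient = 4
x_2 = 0.5000, f(x_2) = 0.062500, coefficient = 2
x_3 = 0.7500, f(x_3) = 0.316406, coefficient = 4
x_4 = 1.0000, f(x_4) = 1.000000, coefficient = 1

I ≈ (0.250000/3) × 2.406250 = 0.200521
Exact value: 0.200000
Error: 0.000521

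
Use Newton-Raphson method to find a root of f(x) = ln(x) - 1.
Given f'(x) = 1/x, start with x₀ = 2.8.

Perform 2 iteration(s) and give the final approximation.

f(x) = ln(x) - 1
f'(x) = 1/x
x₀ = 2.8

Newton-Raphson formula: x_{n+1} = x_n - f(x_n)/f'(x_n)

Iteration 1:
  f(2.800000) = 0.029619
  f'(2.800000) = 0.357143
  x_1 = 2.800000 - 0.029619/0.357143 = 2.717066
Iteration 2:
  f(2.717066) = -0.000448
  f'(2.717066) = 0.368044
  x_2 = 2.717066 - (-0.000448)/0.368044 = 2.718282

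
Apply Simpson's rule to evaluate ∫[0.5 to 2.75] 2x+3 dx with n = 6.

f(x) = 2x+3
a = 0.5, b = 2.75, n = 6
h = (b - a)/n = 0.375000

Simpson's rule: (h/3)[f(x₀) + 4f(x₁) + 2f(x₂) + ... + f(xₙ)]

x_0 = 0.5000, f(x_0) = 4.000000, coefficient = 1
x_1 = 0.8750, f(x_1) = 4.750000, coefficient = 4
x_2 = 1.2500, f(x_2) = 5.500000, coefficient = 2
x_3 = 1.6250, f(x_3) = 6.250000, coefficient = 4
x_4 = 2.0000, f(x_4) = 7.000000, coefficient = 2
x_5 = 2.3750, f(x_5) = 7.750000, coefficient = 4
x_6 = 2.7500, f(x_6) = 8.500000, coefficient = 1

I ≈ (0.375000/3) × 112.500000 = 14.062500
Exact value: 14.062500
Error: 0.000000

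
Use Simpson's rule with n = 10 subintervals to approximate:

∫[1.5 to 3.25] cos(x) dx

f(x) = cos(x)
a = 1.5, b = 3.25, n = 10
h = (b - a)/n = 0.175000

Simpson's rule: (h/3)[f(x₀) + 4f(x₁) + 2f(x₂) + ... + f(xₙ)]

x_0 = 1.5000, f(x_0) = 0.070737, coefficient = 1
x_1 = 1.6750, f(x_1) = -0.104015, coefficient = 4
x_2 = 1.8500, f(x_2) = -0.275590, coefficient = 2
x_3 = 2.0250, f(x_3) = -0.438747, coefficient = 4
x_4 = 2.2000, f(x_4) = -0.588501, coefficient = 2
x_5 = 2.3750, f(x_5) = -0.720278, coefficient = 4
x_6 = 2.5500, f(x_6) = -0.830054, coefficient = 2
x_7 = 2.7250, f(x_7) = -0.914473, coefficient = 4
x_8 = 2.9000, f(x_8) = -0.970958, coefficient = 2
x_9 = 3.0750, f(x_9) = -0.997784, coefficient = 4
x_10 = 3.2500, f(x_10) = -0.994130, coefficient = 1

I ≈ (0.175000/3) × -18.954787 = -1.105696
Exact value: -1.105690
Error: 0.000006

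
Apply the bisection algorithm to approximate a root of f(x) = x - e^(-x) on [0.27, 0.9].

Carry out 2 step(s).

f(x) = x - e^(-x)
Initial interval: [0.27, 0.9]

Iteration 1:
  c_1 = (0.270000 + 0.900000)/2 = 0.585000
  f(c_1) = f(0.585000) = 0.027894
  f(a) × f(c) < 0, new interval: [0.270000, 0.585000]
Iteration 2:
  c_2 = (0.270000 + 0.585000)/2 = 0.427500
  f(c_2) = f(0.427500) = -0.224637
  f(a) × f(c) ≥ 0, new interval: [0.427500, 0.585000]

After 2 iteration(s), the approximation is c_2 = 0.427500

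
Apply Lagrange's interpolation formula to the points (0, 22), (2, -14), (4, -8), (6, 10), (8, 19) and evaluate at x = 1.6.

Lagrange interpolation formula:
P(x) = Σ yᵢ × Lᵢ(x)
where Lᵢ(x) = Π_{j≠i} (x - xⱼ)/(xᵢ - xⱼ)

L_0(1.6) = (1.6 - 2)/(0 - 2) × (1.6 - 4)/(0 - 4) × (1.6 - 6)/(0 - 6) × (1.6 - 8)/(0 - 8) = 0.070400
L_1(1.6) = (1.6 - 0)/(2 - 0) × (1.6 - 4)/(2 - 4) × (1.6 - 6)/(2 - 6) × (1.6 - 8)/(2 - 8) = 1.126400
L_2(1.6) = (1.6 - 0)/(4 - 0) × (1.6 - 2)/(4 - 2) × (1.6 - 6)/(4 - 6) × (1.6 - 8)/(4 - 8) = -0.281600
L_3(1.6) = (1.6 - 0)/(6 - 0) × (1.6 - 2)/(6 - 2) × (1.6 - 4)/(6 - 4) × (1.6 - 8)/(6 - 8) = 0.102400
L_4(1.6) = (1.6 - 0)/(8 - 0) × (1.6 - 2)/(8 - 2) × (1.6 - 4)/(8 - 4) × (1.6 - 6)/(8 - 6) = -0.017600

P(1.6) = 22×L_0(1.6) + (-14)×L_1(1.6) + (-8)×L_2(1.6) + 10×L_3(1.6) + 19×L_4(1.6)
P(1.6) = -11.278400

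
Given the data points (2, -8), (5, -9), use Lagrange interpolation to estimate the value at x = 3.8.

Lagrange interpolation formula:
P(x) = Σ yᵢ × Lᵢ(x)
where Lᵢ(x) = Π_{j≠i} (x - xⱼ)/(xᵢ - xⱼ)

L_0(3.8) = (3.8 - 5)/(2 - 5) = 0.400000
L_1(3.8) = (3.8 - 2)/(5 - 2) = 0.600000

P(3.8) = (-8)×L_0(3.8) + (-9)×L_1(3.8)
P(3.8) = -8.600000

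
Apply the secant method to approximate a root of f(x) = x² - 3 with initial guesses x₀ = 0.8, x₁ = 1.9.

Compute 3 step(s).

f(x) = x² - 3
x₀ = 0.8, x₁ = 1.9

Secant formula: x_{n+1} = x_n - f(x_n)(x_n - x_{n-1})/(f(x_n) - f(x_{n-1}))

Iteration 1:
  f(0.800000) = -2.360000
  f(1.900000) = 0.610000
  x_2 = 1.900000 - 0.610000×(1.900000 - 0.800000)/(0.610000 - (-2.360000))
       = 1.674074
Iteration 2:
  f(1.900000) = 0.610000
  f(1.674074) = -0.197476
  x_3 = 1.674074 - (-0.197476)×(1.674074 - 1.900000)/(-0.197476 - 0.610000)
       = 1.729326
Iteration 3:
  f(1.674074) = -0.197476
  f(1.729326) = -0.009430
  x_4 = 1.729326 - (-0.009430)×(1.729326 - 1.674074)/(-0.009430 - (-0.197476))
       = 1.732097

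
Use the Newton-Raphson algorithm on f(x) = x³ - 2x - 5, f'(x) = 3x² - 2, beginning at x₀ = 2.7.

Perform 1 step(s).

f(x) = x³ - 2x - 5
f'(x) = 3x² - 2
x₀ = 2.7

Newton-Raphson formula: x_{n+1} = x_n - f(x_n)/f'(x_n)

Iteration 1:
  f(2.700000) = 9.283000
  f'(2.700000) = 19.870000
  x_1 = 2.700000 - 9.283000/19.870000 = 2.232813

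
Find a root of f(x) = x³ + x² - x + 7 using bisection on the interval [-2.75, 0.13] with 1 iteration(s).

f(x) = x³ + x² - x + 7
Initial interval: [-2.75, 0.13]

Iteration 1:
  c_1 = (-2.750000 + 0.130000)/2 = -1.310000
  f(c_1) = f(-1.310000) = 7.778009
  f(a) × f(c) < 0, new interval: [-2.750000, -1.310000]

After 1 iteration(s), the approximation is c_1 = -1.310000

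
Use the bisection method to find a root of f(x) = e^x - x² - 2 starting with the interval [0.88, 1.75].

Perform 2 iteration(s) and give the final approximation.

f(x) = e^x - x² - 2
Initial interval: [0.88, 1.75]

Iteration 1:
  c_1 = (0.880000 + 1.750000)/2 = 1.315000
  f(c_1) = f(1.315000) = -0.004474
  f(a) × f(c) ≥ 0, new interval: [1.315000, 1.750000]
Iteration 2:
  c_2 = (1.315000 + 1.750000)/2 = 1.532500
  f(c_2) = f(1.532500) = 0.281180
  f(a) × f(c) < 0, new interval: [1.315000, 1.532500]

After 2 iteration(s), the approximation is c_2 = 1.532500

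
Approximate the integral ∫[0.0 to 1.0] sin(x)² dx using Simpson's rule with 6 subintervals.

f(x) = sin(x)²
a = 0.0, b = 1.0, n = 6
h = (b - a)/n = 0.166667

Simpson's rule: (h/3)[f(x₀) + 4f(x₁) + 2f(x₂) + ... + f(xₙ)]

x_0 = 0.0000, f(x_0) = 0.000000, coefficient = 1
x_1 = 0.1667, f(x_1) = 0.027522, coefficient = 4
x_2 = 0.3333, f(x_2) = 0.107056, coefficient = 2
x_3 = 0.5000, f(x_3) = 0.229849, coefficient = 4
x_4 = 0.6667, f(x_4) = 0.382381, coefficient = 2
x_5 = 0.8333, f(x_5) = 0.547862, coefficient = 4
x_6 = 1.0000, f(x_6) = 0.708073, coefficient = 1

I ≈ (0.166667/3) × 4.907877 = 0.272660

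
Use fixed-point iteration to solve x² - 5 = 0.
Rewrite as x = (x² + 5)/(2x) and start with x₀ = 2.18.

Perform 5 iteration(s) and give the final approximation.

Equation: x² - 5 = 0
Fixed-point form: x = (x² + 5)/(2x)
x₀ = 2.18

x_1 = g(2.180000) = 2.236789
x_2 = g(2.236789) = 2.236068
x_3 = g(2.236068) = 2.236068
x_4 = g(2.236068) = 2.236068
x_5 = g(2.236068) = 2.236068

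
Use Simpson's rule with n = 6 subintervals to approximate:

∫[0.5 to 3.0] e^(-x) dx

f(x) = e^(-x)
a = 0.5, b = 3.0, n = 6
h = (b - a)/n = 0.416667

Simpson's rule: (h/3)[f(x₀) + 4f(x₁) + 2f(x₂) + ... + f(xₙ)]

x_0 = 0.5000, f(x_0) = 0.606531, coefficient = 1
x_1 = 0.9167, f(x_1) = 0.399850, coefficient = 4
x_2 = 1.3333, f(x_2) = 0.263597, coefficient = 2
x_3 = 1.7500, f(x_3) = 0.173774, coefficient = 4
x_4 = 2.1667, f(x_4) = 0.114559, coefficient = 2
x_5 = 2.5833, f(x_5) = 0.075522, coefficient = 4
x_6 = 3.0000, f(x_6) = 0.049787, coefficient = 1

I ≈ (0.416667/3) × 4.009211 = 0.556835
Exact value: 0.556744
Error: 0.000091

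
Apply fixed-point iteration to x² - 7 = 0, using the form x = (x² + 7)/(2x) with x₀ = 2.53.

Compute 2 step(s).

Equation: x² - 7 = 0
Fixed-point form: x = (x² + 7)/(2x)
x₀ = 2.53

x_1 = g(2.530000) = 2.648399
x_2 = g(2.648399) = 2.645753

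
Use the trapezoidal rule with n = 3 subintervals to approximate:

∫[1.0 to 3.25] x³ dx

f(x) = x³
a = 1.0, b = 3.25, n = 3
h = (b - a)/n = 0.750000

Trapezoidal rule: (h/2)[f(x₀) + 2f(x₁) + 2f(x₂) + ... + f(xₙ)]

x_0 = 1.0000, f(x_0) = 1.000000, coefficient = 1
x_1 = 1.7500, f(x_1) = 5.359375, coefficient = 2
x_2 = 2.5000, f(x_2) = 15.625000, coefficient = 2
x_3 = 3.2500, f(x_3) = 34.328125, coefficient = 1

I ≈ (0.750000/2) × 77.296875 = 28.986328
Exact value: 27.641602
Error: 1.344727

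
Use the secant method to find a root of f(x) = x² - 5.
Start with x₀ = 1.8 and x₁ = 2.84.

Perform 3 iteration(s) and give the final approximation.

f(x) = x² - 5
x₀ = 1.8, x₁ = 2.84

Secant formula: x_{n+1} = x_n - f(x_n)(x_n - x_{n-1})/(f(x_n) - f(x_{n-1}))

Iteration 1:
  f(1.800000) = -1.760000
  f(2.840000) = 3.065600
  x_2 = 2.840000 - 3.065600×(2.840000 - 1.800000)/(3.065600 - (-1.760000))
       = 2.179310
Iteration 2:
  f(2.840000) = 3.065600
  f(2.179310) = -0.250606
  x_3 = 2.179310 - (-0.250606)×(2.179310 - 2.840000)/(-0.250606 - 3.065600)
       = 2.229239
Iteration 3:
  f(2.179310) = -0.250606
  f(2.229239) = -0.030494
  x_4 = 2.229239 - (-0.030494)×(2.229239 - 2.179310)/(-0.030494 - (-0.250606))
       = 2.236156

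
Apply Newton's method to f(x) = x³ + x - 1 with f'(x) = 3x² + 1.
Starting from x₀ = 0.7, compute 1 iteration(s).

f(x) = x³ + x - 1
f'(x) = 3x² + 1
x₀ = 0.7

Newton-Raphson formula: x_{n+1} = x_n - f(x_n)/f'(x_n)

Iteration 1:
  f(0.700000) = 0.043000
  f'(0.700000) = 2.470000
  x_1 = 0.700000 - 0.043000/2.470000 = 0.682591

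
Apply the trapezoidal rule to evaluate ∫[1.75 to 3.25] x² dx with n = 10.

f(x) = x²
a = 1.75, b = 3.25, n = 10
h = (b - a)/n = 0.150000

Trapezoidal rule: (h/2)[f(x₀) + 2f(x₁) + 2f(x₂) + ... + f(xₙ)]

x_0 = 1.7500, f(x_0) = 3.062500, coefficient = 1
x_1 = 1.9000, f(x_1) = 3.610000, coefficient = 2
x_2 = 2.0500, f(x_2) = 4.202500, coefficient = 2
x_3 = 2.2000, f(x_3) = 4.840000, coefficient = 2
x_4 = 2.3500, f(x_4) = 5.522500, coefficient = 2
x_5 = 2.5000, f(x_5) = 6.250000, coefficient = 2
x_6 = 2.6500, f(x_6) = 7.022500, coefficient = 2
x_7 = 2.8000, f(x_7) = 7.840000, coefficient = 2
x_8 = 2.9500, f(x_8) = 8.702500, coefficient = 2
x_9 = 3.1000, f(x_9) = 9.610000, coefficient = 2
x_10 = 3.2500, f(x_10) = 10.562500, coefficient = 1

I ≈ (0.150000/2) × 128.825000 = 9.661875
Exact value: 9.656250
Error: 0.005625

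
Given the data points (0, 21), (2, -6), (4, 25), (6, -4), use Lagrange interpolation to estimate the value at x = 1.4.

Lagrange interpolation formula:
P(x) = Σ yᵢ × Lᵢ(x)
where Lᵢ(x) = Π_{j≠i} (x - xⱼ)/(xᵢ - xⱼ)

L_0(1.4) = (1.4 - 2)/(0 - 2) × (1.4 - 4)/(0 - 4) × (1.4 - 6)/(0 - 6) = 0.149500
L_1(1.4) = (1.4 - 0)/(2 - 0) × (1.4 - 4)/(2 - 4) × (1.4 - 6)/(2 - 6) = 1.046500
L_2(1.4) = (1.4 - 0)/(4 - 0) × (1.4 - 2)/(4 - 2) × (1.4 - 6)/(4 - 6) = -0.241500
L_3(1.4) = (1.4 - 0)/(6 - 0) × (1.4 - 2)/(6 - 2) × (1.4 - 4)/(6 - 4) = 0.045500

P(1.4) = 21×L_0(1.4) + (-6)×L_1(1.4) + 25×L_2(1.4) + (-4)×L_3(1.4)
P(1.4) = -9.359000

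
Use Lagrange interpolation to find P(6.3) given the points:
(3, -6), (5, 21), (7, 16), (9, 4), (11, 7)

Lagrange interpolation formula:
P(x) = Σ yᵢ × Lᵢ(x)
where Lᵢ(x) = Π_{j≠i} (x - xⱼ)/(xᵢ - xⱼ)

L_0(6.3) = (6.3 - 5)/(3 - 5) × (6.3 - 7)/(3 - 7) × (6.3 - 9)/(3 - 9) × (6.3 - 11)/(3 - 11) = -0.030073
L_1(6.3) = (6.3 - 3)/(5 - 3) × (6.3 - 7)/(5 - 7) × (6.3 - 9)/(5 - 9) × (6.3 - 11)/(5 - 11) = 0.305353
L_2(6.3) = (6.3 - 3)/(7 - 3) × (6.3 - 5)/(7 - 5) × (6.3 - 9)/(7 - 9) × (6.3 - 11)/(7 - 11) = 0.850627
L_3(6.3) = (6.3 - 3)/(9 - 3) × (6.3 - 5)/(9 - 5) × (6.3 - 7)/(9 - 7) × (6.3 - 11)/(9 - 11) = -0.147022
L_4(6.3) = (6.3 - 3)/(11 - 3) × (6.3 - 5)/(11 - 5) × (6.3 - 7)/(11 - 7) × (6.3 - 9)/(11 - 9) = 0.021115

P(6.3) = (-6)×L_0(6.3) + 21×L_1(6.3) + 16×L_2(6.3) + 4×L_3(6.3) + 7×L_4(6.3)
P(6.3) = 19.762593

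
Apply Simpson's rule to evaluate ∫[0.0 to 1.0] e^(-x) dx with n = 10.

f(x) = e^(-x)
a = 0.0, b = 1.0, n = 10
h = (b - a)/n = 0.100000

Simpson's rule: (h/3)[f(x₀) + 4f(x₁) + 2f(x₂) + ... + f(xₙ)]

x_0 = 0.0000, f(x_0) = 1.000000, coefficient = 1
x_1 = 0.1000, f(x_1) = 0.904837, coefficient = 4
x_2 = 0.2000, f(x_2) = 0.818731, coefficient = 2
x_3 = 0.3000, f(x_3) = 0.740818, coefficient = 4
x_4 = 0.4000, f(x_4) = 0.670320, coefficient = 2
x_5 = 0.5000, f(x_5) = 0.606531, coefficient = 4
x_6 = 0.6000, f(x_6) = 0.548812, coefficient = 2
x_7 = 0.7000, f(x_7) = 0.496585, coefficient = 4
x_8 = 0.8000, f(x_8) = 0.449329, coefficient = 2
x_9 = 0.9000, f(x_9) = 0.406570, coefficient = 4
x_10 = 1.0000, f(x_10) = 0.367879, coefficient = 1

I ≈ (0.100000/3) × 18.963627 = 0.632121
Exact value: 0.632121
Error: 0.000000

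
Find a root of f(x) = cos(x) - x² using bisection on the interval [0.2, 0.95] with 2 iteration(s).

f(x) = cos(x) - x²
Initial interval: [0.2, 0.95]

Iteration 1:
  c_1 = (0.200000 + 0.950000)/2 = 0.575000
  f(c_1) = f(0.575000) = 0.508567
  f(a) × f(c) ≥ 0, new interval: [0.575000, 0.950000]
Iteration 2:
  c_2 = (0.575000 + 0.950000)/2 = 0.762500
  f(c_2) = f(0.762500) = 0.141705
  f(a) × f(c) ≥ 0, new interval: [0.762500, 0.950000]

After 2 iteration(s), the approximation is c_2 = 0.762500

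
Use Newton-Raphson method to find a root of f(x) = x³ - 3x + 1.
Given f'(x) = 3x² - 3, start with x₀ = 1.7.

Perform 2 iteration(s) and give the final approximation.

f(x) = x³ - 3x + 1
f'(x) = 3x² - 3
x₀ = 1.7

Newton-Raphson formula: x_{n+1} = x_n - f(x_n)/f'(x_n)

Iteration 1:
  f(1.700000) = 0.813000
  f'(1.700000) = 5.670000
  x_1 = 1.700000 - 0.813000/5.670000 = 1.556614
Iteration 2:
  f(1.556614) = 0.101906
  f'(1.556614) = 4.269139
  x_2 = 1.556614 - 0.101906/4.269139 = 1.532743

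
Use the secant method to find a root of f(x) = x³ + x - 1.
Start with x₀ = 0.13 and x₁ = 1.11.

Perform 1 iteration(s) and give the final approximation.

f(x) = x³ + x - 1
x₀ = 0.13, x₁ = 1.11

Secant formula: x_{n+1} = x_n - f(x_n)(x_n - x_{n-1})/(f(x_n) - f(x_{n-1}))

Iteration 1:
  f(0.130000) = -0.867803
  f(1.110000) = 1.477631
  x_2 = 1.110000 - 1.477631×(1.110000 - 0.130000)/(1.477631 - (-0.867803))
       = 0.492597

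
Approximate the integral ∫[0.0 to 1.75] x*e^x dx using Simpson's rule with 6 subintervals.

f(x) = x*e^x
a = 0.0, b = 1.75, n = 6
h = (b - a)/n = 0.291667

Simpson's rule: (h/3)[f(x₀) + 4f(x₁) + 2f(x₂) + ... + f(xₙ)]

x_0 = 0.0000, f(x_0) = 0.000000, coefficient = 1
x_1 = 0.2917, f(x_1) = 0.390442, coefficient = 4
x_2 = 0.5833, f(x_2) = 1.045334, coefficient = 2
x_3 = 0.8750, f(x_3) = 2.099016, coefficient = 4
x_4 = 1.1667, f(x_4) = 3.746482, coefficient = 2
x_5 = 1.4583, f(x_5) = 6.269067, coefficient = 4
x_6 = 1.7500, f(x_6) = 10.070555, coefficient = 1

I ≈ (0.291667/3) × 54.688286 = 5.316917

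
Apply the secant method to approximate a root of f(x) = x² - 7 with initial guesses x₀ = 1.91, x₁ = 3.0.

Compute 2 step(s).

f(x) = x² - 7
x₀ = 1.91, x₁ = 3.0

Secant formula: x_{n+1} = x_n - f(x_n)(x_n - x_{n-1})/(f(x_n) - f(x_{n-1}))

Iteration 1:
  f(1.910000) = -3.351900
  f(3.000000) = 2.000000
  x_2 = 3.000000 - 2.000000×(3.000000 - 1.910000)/(2.000000 - (-3.351900))
       = 2.592668
Iteration 2:
  f(3.000000) = 2.000000
  f(2.592668) = -0.278073
  x_3 = 2.592668 - (-0.278073)×(2.592668 - 3.000000)/(-0.278073 - 2.000000)
       = 2.642389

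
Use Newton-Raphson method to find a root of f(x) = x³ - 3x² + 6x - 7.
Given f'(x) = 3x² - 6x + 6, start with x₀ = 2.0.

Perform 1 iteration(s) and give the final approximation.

f(x) = x³ - 3x² + 6x - 7
f'(x) = 3x² - 6x + 6
x₀ = 2.0

Newton-Raphson formula: x_{n+1} = x_n - f(x_n)/f'(x_n)

Iteration 1:
  f(2.000000) = 1.000000
  f'(2.000000) = 6.000000
  x_1 = 2.000000 - 1.000000/6.000000 = 1.833333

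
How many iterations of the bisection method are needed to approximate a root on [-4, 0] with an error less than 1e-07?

We need (b-a)/2^n ≤ 1e-07
(0 - (-4))/2^n ≤ 1e-07
4/2^n ≤ 1e-07
2^n ≥ 40000000
n ≥ log₂(40000000) = 25.25
n ≥ 26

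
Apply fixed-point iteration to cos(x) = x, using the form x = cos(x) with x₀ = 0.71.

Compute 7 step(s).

Equation: cos(x) = x
Fixed-point form: x = cos(x)
x₀ = 0.71

x_1 = g(0.710000) = 0.758362
x_2 = g(0.758362) = 0.725964
x_3 = g(0.725964) = 0.747860
x_4 = g(0.747860) = 0.733146
x_5 = g(0.733146) = 0.743073
x_6 = g(0.743073) = 0.736393
x_7 = g(0.736393) = 0.740896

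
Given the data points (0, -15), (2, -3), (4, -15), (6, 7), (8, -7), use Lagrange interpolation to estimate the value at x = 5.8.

Lagrange interpolation formula:
P(x) = Σ yᵢ × Lᵢ(x)
where Lᵢ(x) = Π_{j≠i} (x - xⱼ)/(xᵢ - xⱼ)

L_0(5.8) = (5.8 - 2)/(0 - 2) × (5.8 - 4)/(0 - 4) × (5.8 - 6)/(0 - 6) × (5.8 - 8)/(0 - 8) = 0.007838
L_1(5.8) = (5.8 - 0)/(2 - 0) × (5.8 - 4)/(2 - 4) × (5.8 - 6)/(2 - 6) × (5.8 - 8)/(2 - 8) = -0.047850
L_2(5.8) = (5.8 - 0)/(4 - 0) × (5.8 - 2)/(4 - 2) × (5.8 - 6)/(4 - 6) × (5.8 - 8)/(4 - 8) = 0.151525
L_3(5.8) = (5.8 - 0)/(6 - 0) × (5.8 - 2)/(6 - 2) × (5.8 - 4)/(6 - 4) × (5.8 - 8)/(6 - 8) = 0.909150
L_4(5.8) = (5.8 - 0)/(8 - 0) × (5.8 - 2)/(8 - 2) × (5.8 - 4)/(8 - 4) × (5.8 - 6)/(8 - 6) = -0.020663

P(5.8) = (-15)×L_0(5.8) + (-3)×L_1(5.8) + (-15)×L_2(5.8) + 7×L_3(5.8) + (-7)×L_4(5.8)
P(5.8) = 4.261800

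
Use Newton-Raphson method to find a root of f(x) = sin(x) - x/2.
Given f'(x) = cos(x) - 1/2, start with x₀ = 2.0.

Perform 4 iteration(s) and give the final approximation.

f(x) = sin(x) - x/2
f'(x) = cos(x) - 1/2
x₀ = 2.0

Newton-Raphson formula: x_{n+1} = x_n - f(x_n)/f'(x_n)

Iteration 1:
  f(2.000000) = -0.090703
  f'(2.000000) = -0.916147
  x_1 = 2.000000 - (-0.090703)/(-0.916147) = 1.900996
Iteration 2:
  f(1.900996) = -0.004520
  f'(1.900996) = -0.824232
  x_2 = 1.900996 - (-0.004520)/(-0.824232) = 1.895512
Iteration 3:
  f(1.895512) = -0.000014
  f'(1.895512) = -0.819039
  x_3 = 1.895512 - (-0.000014)/(-0.819039) = 1.895494
Iteration 4:
  f(1.895494) = 0.000000
  f'(1.895494) = -0.819023
  x_4 = 1.895494 - 0.000000/(-0.819023) = 1.895494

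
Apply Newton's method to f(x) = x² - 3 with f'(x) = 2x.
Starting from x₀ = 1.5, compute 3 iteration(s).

f(x) = x² - 3
f'(x) = 2x
x₀ = 1.5

Newton-Raphson formula: x_{n+1} = x_n - f(x_n)/f'(x_n)

Iteration 1:
  f(1.500000) = -0.750000
  f'(1.500000) = 3.000000
  x_1 = 1.500000 - (-0.750000)/3.000000 = 1.750000
Iteration 2:
  f(1.750000) = 0.062500
  f'(1.750000) = 3.500000
  x_2 = 1.750000 - 0.062500/3.500000 = 1.732143
Iteration 3:
  f(1.732143) = 0.000319
  f'(1.732143) = 3.464286
  x_3 = 1.732143 - 0.000319/3.464286 = 1.732051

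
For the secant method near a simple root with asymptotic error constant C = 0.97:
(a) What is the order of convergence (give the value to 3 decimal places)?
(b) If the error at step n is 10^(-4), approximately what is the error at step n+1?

(a) Secant method has superlinear convergence with order φ = (1+√5)/2 ≈ 1.618.
    This means |e_{n+1}| ≈ C|e_n|^1.618.

(b) With |e_n| = 10^(-4) and C = 0.97:
    |e_{n+1}| ≈ 0.97 × (10^(-4))^1.618 = 0.97 × 10^(-6.47)

(a) ≈ 1.618 (golden ratio); (b) |e_{n+1}| ≈ 3.271e-07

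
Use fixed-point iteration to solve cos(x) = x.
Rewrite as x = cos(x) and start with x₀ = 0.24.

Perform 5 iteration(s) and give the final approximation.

Equation: cos(x) = x
Fixed-point form: x = cos(x)
x₀ = 0.24

x_1 = g(0.240000) = 0.971338
x_2 = g(0.971338) = 0.564195
x_3 = g(0.564195) = 0.845019
x_4 = g(0.845019) = 0.663717
x_5 = g(0.663717) = 0.787708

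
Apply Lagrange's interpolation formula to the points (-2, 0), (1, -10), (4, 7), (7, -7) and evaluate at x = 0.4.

Lagrange interpolation formula:
P(x) = Σ yᵢ × Lᵢ(x)
where Lᵢ(x) = Π_{j≠i} (x - xⱼ)/(xᵢ - xⱼ)

L_0(0.4) = (0.4 - 1)/(-2 - 1) × (0.4 - 4)/(-2 - 4) × (0.4 - 7)/(-2 - 7) = 0.088000
L_1(0.4) = (0.4 - (-2))/(1 - (-2)) × (0.4 - 4)/(1 - 4) × (0.4 - 7)/(1 - 7) = 1.056000
L_2(0.4) = (0.4 - (-2))/(4 - (-2)) × (0.4 - 1)/(4 - 1) × (0.4 - 7)/(4 - 7) = -0.176000
L_3(0.4) = (0.4 - (-2))/(7 - (-2)) × (0.4 - 1)/(7 - 1) × (0.4 - 4)/(7 - 4) = 0.032000

P(0.4) = 0×L_0(0.4) + (-10)×L_1(0.4) + 7×L_2(0.4) + (-7)×L_3(0.4)
P(0.4) = -12.016000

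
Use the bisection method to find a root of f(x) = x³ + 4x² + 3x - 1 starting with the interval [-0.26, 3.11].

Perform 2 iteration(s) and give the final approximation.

f(x) = x³ + 4x² + 3x - 1
Initial interval: [-0.26, 3.11]

Iteration 1:
  c_1 = (-0.260000 + 3.110000)/2 = 1.425000
  f(c_1) = f(1.425000) = 14.291141
  f(a) × f(c) < 0, new interval: [-0.260000, 1.425000]
Iteration 2:
  c_2 = (-0.260000 + 1.425000)/2 = 0.582500
  f(c_2) = f(0.582500) = 2.302371
  f(a) × f(c) < 0, new interval: [-0.260000, 0.582500]

After 2 iteration(s), the approximation is c_2 = 0.582500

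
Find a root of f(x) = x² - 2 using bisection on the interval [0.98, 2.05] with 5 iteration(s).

f(x) = x² - 2
Initial interval: [0.98, 2.05]

Iteration 1:
  c_1 = (0.980000 + 2.050000)/2 = 1.515000
  f(c_1) = f(1.515000) = 0.295225
  f(a) × f(c) < 0, new interval: [0.980000, 1.515000]
Iteration 2:
  c_2 = (0.980000 + 1.515000)/2 = 1.247500
  f(c_2) = f(1.247500) = -0.443744
  f(a) × f(c) ≥ 0, new interval: [1.247500, 1.515000]
Iteration 3:
  c_3 = (1.247500 + 1.515000)/2 = 1.381250
  f(c_3) = f(1.381250) = -0.092148
  f(a) × f(c) ≥ 0, new interval: [1.381250, 1.515000]
Iteration 4:
  c_4 = (1.381250 + 1.515000)/2 = 1.448125
  f(c_4) = f(1.448125) = 0.097066
  f(a) × f(c) < 0, new interval: [1.381250, 1.448125]
Iteration 5:
  c_5 = (1.381250 + 1.448125)/2 = 1.414688
  f(c_5) = f(1.414688) = 0.001341
  f(a) × f(c) < 0, new interval: [1.381250, 1.414688]

After 5 iteration(s), the approximation is c_5 = 1.414688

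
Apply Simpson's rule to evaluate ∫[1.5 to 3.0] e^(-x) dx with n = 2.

f(x) = e^(-x)
a = 1.5, b = 3.0, n = 2
h = (b - a)/n = 0.750000

Simpson's rule: (h/3)[f(x₀) + 4f(x₁) + 2f(x₂) + ... + f(xₙ)]

x_0 = 1.5000, f(x_0) = 0.223130, coefficient = 1
x_1 = 2.2500, f(x_1) = 0.105399, coefficient = 4
x_2 = 3.0000, f(x_2) = 0.049787, coefficient = 1

I ≈ (0.750000/3) × 0.694514 = 0.173629
Exact value: 0.173343
Error: 0.000285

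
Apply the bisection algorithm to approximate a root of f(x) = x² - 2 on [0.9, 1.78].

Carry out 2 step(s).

f(x) = x² - 2
Initial interval: [0.9, 1.78]

Iteration 1:
  c_1 = (0.900000 + 1.780000)/2 = 1.340000
  f(c_1) = f(1.340000) = -0.204400
  f(a) × f(c) ≥ 0, new interval: [1.340000, 1.780000]
Iteration 2:
  c_2 = (1.340000 + 1.780000)/2 = 1.560000
  f(c_2) = f(1.560000) = 0.433600
  f(a) × f(c) < 0, new interval: [1.340000, 1.560000]

After 2 iteration(s), the approximation is c_2 = 1.560000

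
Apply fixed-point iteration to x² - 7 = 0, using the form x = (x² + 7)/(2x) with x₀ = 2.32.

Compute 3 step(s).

Equation: x² - 7 = 0
Fixed-point form: x = (x² + 7)/(2x)
x₀ = 2.32

x_1 = g(2.320000) = 2.668621
x_2 = g(2.668621) = 2.645849
x_3 = g(2.645849) = 2.645751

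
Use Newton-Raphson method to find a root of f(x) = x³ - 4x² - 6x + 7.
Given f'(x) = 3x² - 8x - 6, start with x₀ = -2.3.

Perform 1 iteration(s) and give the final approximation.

f(x) = x³ - 4x² - 6x + 7
f'(x) = 3x² - 8x - 6
x₀ = -2.3

Newton-Raphson formula: x_{n+1} = x_n - f(x_n)/f'(x_n)

Iteration 1:
  f(-2.300000) = -12.527000
  f'(-2.300000) = 28.270000
  x_1 = -2.300000 - (-12.527000)/28.270000 = -1.856880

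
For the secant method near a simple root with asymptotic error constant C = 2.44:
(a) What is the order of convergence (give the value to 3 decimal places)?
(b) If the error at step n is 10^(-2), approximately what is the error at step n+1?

(a) Secant method has superlinear convergence with order φ = (1+√5)/2 ≈ 1.618.
    This means |e_{n+1}| ≈ C|e_n|^1.618.

(b) With |e_n| = 10^(-2) and C = 2.44:
    |e_{n+1}| ≈ 2.44 × (10^(-2))^1.618 = 2.44 × 10^(-3.24)

(a) ≈ 1.618 (golden ratio); (b) |e_{n+1}| ≈ 1.417e-03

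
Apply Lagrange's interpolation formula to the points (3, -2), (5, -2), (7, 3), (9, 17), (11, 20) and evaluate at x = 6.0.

Lagrange interpolation formula:
P(x) = Σ yᵢ × Lᵢ(x)
where Lᵢ(x) = Π_{j≠i} (x - xⱼ)/(xᵢ - xⱼ)

L_0(6.0) = (6.0 - 5)/(3 - 5) × (6.0 - 7)/(3 - 7) × (6.0 - 9)/(3 - 9) × (6.0 - 11)/(3 - 11) = -0.039062
L_1(6.0) = (6.0 - 3)/(5 - 3) × (6.0 - 7)/(5 - 7) × (6.0 - 9)/(5 - 9) × (6.0 - 11)/(5 - 11) = 0.468750
L_2(6.0) = (6.0 - 3)/(7 - 3) × (6.0 - 5)/(7 - 5) × (6.0 - 9)/(7 - 9) × (6.0 - 11)/(7 - 11) = 0.703125
L_3(6.0) = (6.0 - 3)/(9 - 3) × (6.0 - 5)/(9 - 5) × (6.0 - 7)/(9 - 7) × (6.0 - 11)/(9 - 11) = -0.156250
L_4(6.0) = (6.0 - 3)/(11 - 3) × (6.0 - 5)/(11 - 5) × (6.0 - 7)/(11 - 7) × (6.0 - 9)/(11 - 9) = 0.023438

P(6.0) = (-2)×L_0(6.0) + (-2)×L_1(6.0) + 3×L_2(6.0) + 17×L_3(6.0) + 20×L_4(6.0)
P(6.0) = -0.937500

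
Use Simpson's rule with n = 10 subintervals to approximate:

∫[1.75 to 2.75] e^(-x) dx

f(x) = e^(-x)
a = 1.75, b = 2.75, n = 10
h = (b - a)/n = 0.100000

Simpson's rule: (h/3)[f(x₀) + 4f(x₁) + 2f(x₂) + ... + f(xₙ)]

x_0 = 1.7500, f(x_0) = 0.173774, coefficient = 1
x_1 = 1.8500, f(x_1) = 0.157237, coefficient = 4
x_2 = 1.9500, f(x_2) = 0.142274, coefficient = 2
x_3 = 2.0500, f(x_3) = 0.128735, coefficient = 4
x_4 = 2.1500, f(x_4) = 0.116484, coefficient = 2
x_5 = 2.2500, f(x_5) = 0.105399, coefficient = 4
x_6 = 2.3500, f(x_6) = 0.095369, coefficient = 2
x_7 = 2.4500, f(x_7) = 0.086294, coefficient = 4
x_8 = 2.5500, f(x_8) = 0.078082, coefficient = 2
x_9 = 2.6500, f(x_9) = 0.070651, coefficient = 4
x_10 = 2.7500, f(x_10) = 0.063928, coefficient = 1

I ≈ (0.100000/3) × 3.295384 = 0.109846
Exact value: 0.109846
Error: 0.000000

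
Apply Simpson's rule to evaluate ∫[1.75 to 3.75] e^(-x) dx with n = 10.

f(x) = e^(-x)
a = 1.75, b = 3.75, n = 10
h = (b - a)/n = 0.200000

Simpson's rule: (h/3)[f(x₀) + 4f(x₁) + 2f(x₂) + ... + f(xₙ)]

x_0 = 1.7500, f(x_0) = 0.173774, coefficient = 1
x_1 = 1.9500, f(x_1) = 0.142274, coefficient = 4
x_2 = 2.1500, f(x_2) = 0.116484, coefficient = 2
x_3 = 2.3500, f(x_3) = 0.095369, coefficient = 4
x_4 = 2.5500, f(x_4) = 0.078082, coefficient = 2
x_5 = 2.7500, f(x_5) = 0.063928, coefficient = 4
x_6 = 2.9500, f(x_6) = 0.052340, coefficient = 2
x_7 = 3.1500, f(x_7) = 0.042852, coefficient = 4
x_8 = 3.3500, f(x_8) = 0.035084, coefficient = 2
x_9 = 3.5500, f(x_9) = 0.028725, coefficient = 4
x_10 = 3.7500, f(x_10) = 0.023518, coefficient = 1

I ≈ (0.200000/3) × 2.253863 = 0.150258
Exact value: 0.150256
Error: 0.000001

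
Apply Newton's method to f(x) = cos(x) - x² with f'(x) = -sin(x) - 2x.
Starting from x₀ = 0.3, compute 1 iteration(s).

f(x) = cos(x) - x²
f'(x) = -sin(x) - 2x
x₀ = 0.3

Newton-Raphson formula: x_{n+1} = x_n - f(x_n)/f'(x_n)

Iteration 1:
  f(0.300000) = 0.865336
  f'(0.300000) = -0.895520
  x_1 = 0.300000 - 0.865336/(-0.895520) = 1.266295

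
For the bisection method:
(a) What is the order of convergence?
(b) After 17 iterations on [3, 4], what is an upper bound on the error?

(a) Bisection has linear (order 1) convergence; the error is halved each step.

(b) Error bound = (b-a)/2^n = (4 - 3)/2^{17}
    = 1/2^{17}

(a) 1 (linear); (b) error ≤ 7.63e-06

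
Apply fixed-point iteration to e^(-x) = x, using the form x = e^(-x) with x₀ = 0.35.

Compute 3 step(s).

Equation: e^(-x) = x
Fixed-point form: x = e^(-x)
x₀ = 0.35

x_1 = g(0.350000) = 0.704688
x_2 = g(0.704688) = 0.494263
x_3 = g(0.494263) = 0.610020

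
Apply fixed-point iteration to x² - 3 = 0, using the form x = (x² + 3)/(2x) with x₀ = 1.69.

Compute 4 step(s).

Equation: x² - 3 = 0
Fixed-point form: x = (x² + 3)/(2x)
x₀ = 1.69

x_1 = g(1.690000) = 1.732574
x_2 = g(1.732574) = 1.732051
x_3 = g(1.732051) = 1.732051
x_4 = g(1.732051) = 1.732051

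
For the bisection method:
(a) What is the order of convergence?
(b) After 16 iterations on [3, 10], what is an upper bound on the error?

(a) Bisection has linear (order 1) convergence; the error is halved each step.

(b) Error bound = (b-a)/2^n = (10 - 3)/2^{16}
    = 7/2^{16}

(a) 1 (linear); (b) error ≤ 1.07e-04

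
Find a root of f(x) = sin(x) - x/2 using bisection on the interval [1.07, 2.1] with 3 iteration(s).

f(x) = sin(x) - x/2
Initial interval: [1.07, 2.1]

Iteration 1:
  c_1 = (1.070000 + 2.100000)/2 = 1.585000
  f(c_1) = f(1.585000) = 0.207399
  f(a) × f(c) ≥ 0, new interval: [1.585000, 2.100000]
Iteration 2:
  c_2 = (1.585000 + 2.100000)/2 = 1.842500
  f(c_2) = f(1.842500) = 0.042065
  f(a) × f(c) ≥ 0, new interval: [1.842500, 2.100000]
Iteration 3:
  c_3 = (1.842500 + 2.100000)/2 = 1.971250
  f(c_3) = f(1.971250) = -0.064741
  f(a) × f(c) < 0, new interval: [1.842500, 1.971250]

After 3 iteration(s), the approximation is c_3 = 1.971250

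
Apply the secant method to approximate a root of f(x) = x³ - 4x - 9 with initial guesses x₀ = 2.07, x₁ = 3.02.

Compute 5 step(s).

f(x) = x³ - 4x - 9
x₀ = 2.07, x₁ = 3.02

Secant formula: x_{n+1} = x_n - f(x_n)(x_n - x_{n-1})/(f(x_n) - f(x_{n-1}))

Iteration 1:
  f(2.070000) = -8.410257
  f(3.020000) = 6.463608
  x_2 = 3.020000 - 6.463608×(3.020000 - 2.070000)/(6.463608 - (-8.410257))
       = 2.607167
Iteration 2:
  f(3.020000) = 6.463608
  f(2.607167) = -1.706926
  x_3 = 2.607167 - (-1.706926)×(2.607167 - 3.020000)/(-1.706926 - 6.463608)
       = 2.693413
Iteration 3:
  f(2.607167) = -1.706926
  f(2.693413) = -0.234365
  x_4 = 2.693413 - (-0.234365)×(2.693413 - 2.607167)/(-0.234365 - (-1.706926))
       = 2.707139
Iteration 4:
  f(2.693413) = -0.234365
  f(2.707139) = 0.010989
  x_5 = 2.707139 - 0.010989×(2.707139 - 2.693413)/(0.010989 - (-0.234365))
       = 2.706524
Iteration 5:
  f(2.707139) = 0.010989
  f(2.706524) = -0.000065
  x_6 = 2.706524 - (-0.000065)×(2.706524 - 2.707139)/(-0.000065 - 0.010989)
       = 2.706528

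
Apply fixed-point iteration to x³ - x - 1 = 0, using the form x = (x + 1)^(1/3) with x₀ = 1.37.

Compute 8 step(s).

Equation: x³ - x - 1 = 0
Fixed-point form: x = (x + 1)^(1/3)
x₀ = 1.37

x_1 = g(1.370000) = 1.333264
x_2 = g(1.333264) = 1.326339
x_3 = g(1.326339) = 1.325026
x_4 = g(1.325026) = 1.324776
x_5 = g(1.324776) = 1.324729
x_6 = g(1.324729) = 1.324720
x_7 = g(1.324720) = 1.324718
x_8 = g(1.324718) = 1.324718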